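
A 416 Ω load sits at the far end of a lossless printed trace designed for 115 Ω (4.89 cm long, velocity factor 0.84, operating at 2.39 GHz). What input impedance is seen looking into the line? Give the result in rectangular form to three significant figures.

λ = v/f = 0.84·c / 2.39 GHz = 0.105 m
βl = 2π·l/λ = 2π × 0.464 = 167°
tan(βl) = tan(167°) = -0.232
Z_in = Z_0·(Z_L + jZ_0·tanβl)/(Z_0 + jZ_L·tanβl)
     = 115·(416 − j26.6)/(115 − j96.4)

Z_in ≈ 258 + j189 Ω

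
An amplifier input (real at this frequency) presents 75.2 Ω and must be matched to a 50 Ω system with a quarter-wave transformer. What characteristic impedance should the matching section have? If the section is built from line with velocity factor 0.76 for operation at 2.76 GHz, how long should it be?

Z_qwt = √(Z_0·R_L) = √(50 × 75.2) = √3760
λ = 0.76·c/f = 0.0826 m, so l = λ/4 = 0.0207 m

Z_qwt ≈ 61.3 Ω; length ≈ 2.07 cm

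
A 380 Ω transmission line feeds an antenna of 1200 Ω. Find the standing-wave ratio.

VSWR ≈ 3.16

Γ = (1200 − 380)/(1200 + 380) = 0.519
VSWR = (1 + 0.519)/(1 − 0.519)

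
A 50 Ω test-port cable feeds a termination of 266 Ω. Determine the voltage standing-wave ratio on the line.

For a purely resistive load, VSWR = R_L/Z_0 or Z_0/R_L (whichever > 1) = 266/50

VSWR ≈ 5.32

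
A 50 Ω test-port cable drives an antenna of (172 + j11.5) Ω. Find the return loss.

RL ≈ 5.17 dB

Γ = (122 + j11.5)/(222 + j11.5), |Γ| = 0.551
RL = −20·log₁₀|Γ| = −20·log₁₀(0.551)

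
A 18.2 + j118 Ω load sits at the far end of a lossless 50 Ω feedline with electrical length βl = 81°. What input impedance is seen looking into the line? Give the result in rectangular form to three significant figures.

tan(βl) = tan(81°) = 6.31
Z_in = Z_0·(Z_L + jZ_0·tanβl)/(Z_0 + jZ_L·tanβl)
     = 50·(18.2 + j434)/(-695 + j115)

Z_in ≈ 3.75 − j30.6 Ω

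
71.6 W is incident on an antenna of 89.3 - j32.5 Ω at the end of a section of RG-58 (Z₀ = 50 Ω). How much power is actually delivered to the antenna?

|Γ| = |(39.3 − j32.5)/(139.3 − j32.5)| = 0.357
|Γ|² = 0.127
P_refl = |Γ|²·P_inc = 9.1 W, P_del = (1 − |Γ|²)·P_inc = 62.5 W

P_delivered ≈ 62.5 W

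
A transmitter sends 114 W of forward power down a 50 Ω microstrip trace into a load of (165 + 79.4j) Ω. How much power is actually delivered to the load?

P_delivered ≈ 71.6 W

|Γ| = |(115 + j79.4)/(215 + j79.4)| = 0.61
|Γ|² = 0.372
P_refl = |Γ|²·P_inc = 42.4 W, P_del = (1 − |Γ|²)·P_inc = 71.6 W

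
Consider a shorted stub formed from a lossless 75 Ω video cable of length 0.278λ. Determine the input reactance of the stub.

X_in ≈ -422 Ω (capacitive)

βl = 2π × 0.278 = 100°
tan(βl) = -5.63
For a shorted stub, Z_in = jZ_0·tan(βl)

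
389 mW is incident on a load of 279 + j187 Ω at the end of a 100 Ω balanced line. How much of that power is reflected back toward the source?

P_reflected ≈ 146 mW

|Γ| = |(179 + j187)/(379 + j187)| = 0.613
|Γ|² = 0.375
P_refl = |Γ|²·P_inc = 146 mW, P_del = (1 − |Γ|²)·P_inc = 243 mW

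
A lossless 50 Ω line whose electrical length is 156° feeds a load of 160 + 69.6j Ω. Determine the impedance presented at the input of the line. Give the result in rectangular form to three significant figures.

tan(βl) = tan(156°) = -0.445
Z_in = Z_0·(Z_L + jZ_0·tanβl)/(Z_0 + jZ_L·tanβl)
     = 50·(160 + j47.3)/(81 − j71.2)

Z_in ≈ 41.2 + j65.5 Ω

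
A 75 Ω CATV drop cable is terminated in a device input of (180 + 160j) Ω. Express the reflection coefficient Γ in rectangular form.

Γ = (Z_L − Z_0)/(Z_L + Z_0) = (105 + j160)/(255 + j160)

Γ ≈ 0.578 + j0.265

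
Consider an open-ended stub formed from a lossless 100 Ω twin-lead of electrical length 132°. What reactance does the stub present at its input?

X_in ≈ 90 Ω (inductive)

tan(βl) = -1.11
For an open-ended stub, Z_in = −jZ_0·cot(βl) = −jZ_0/tan(βl)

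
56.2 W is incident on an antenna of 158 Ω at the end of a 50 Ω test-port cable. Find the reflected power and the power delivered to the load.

Γ = (158 − 50)/(158 + 50) = 0.519
|Γ|² = 0.27
P_refl = |Γ|²·P_inc = 15.2 W, P_del = (1 − |Γ|²)·P_inc = 41 W

P_reflected ≈ 15.2 W; P_delivered ≈ 41 W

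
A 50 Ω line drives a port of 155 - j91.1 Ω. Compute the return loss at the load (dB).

RL ≈ 4.16 dB

Γ = (105 − j91.1)/(205 − j91.1), |Γ| = 0.62
RL = −20·log₁₀|Γ| = −20·log₁₀(0.62)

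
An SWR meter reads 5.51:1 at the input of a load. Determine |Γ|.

|Γ| = (S − 1)/(S + 1) = (5.51 − 1)/(5.51 + 1) = 4.51/6.51

|Γ| ≈ 0.693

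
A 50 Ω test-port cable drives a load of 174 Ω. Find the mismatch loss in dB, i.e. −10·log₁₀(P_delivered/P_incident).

mismatch loss ≈ 1.59 dB

Γ = (174 − 50)/(174 + 50) = 0.554
|Γ|² = 0.306, so P_del/P_inc = 1 − |Γ|² = 0.694
ML = −10·log₁₀(1 − |Γ|²)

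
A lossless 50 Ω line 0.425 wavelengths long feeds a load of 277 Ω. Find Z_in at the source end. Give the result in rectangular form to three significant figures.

βl = 2π × 0.425 = 153°
tan(βl) = tan(153°) = -0.51
Z_in = Z_0·(Z_L + jZ_0·tanβl)/(Z_0 + jZ_L·tanβl)
     = 50·(277 − j25.5)/(50 − j141)

Z_in ≈ 38.9 + j84.3 Ω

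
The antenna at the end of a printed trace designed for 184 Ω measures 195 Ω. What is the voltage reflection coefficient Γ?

Γ = 0.029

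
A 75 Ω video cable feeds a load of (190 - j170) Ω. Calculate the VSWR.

Γ = (Z_L − Z_0)/(Z_L + Z_0) = (115 − j170)/(265 − j170)
|Γ| = 205/315 = 0.652
VSWR = (1 + |Γ|)/(1 − |Γ|) = 1.65/0.348

VSWR ≈ 4.75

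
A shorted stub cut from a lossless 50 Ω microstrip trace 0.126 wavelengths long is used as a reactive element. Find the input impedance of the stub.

βl = 2π × 0.126 = 45.4°
tan(βl) = 1.01
For a shorted stub, Z_in = jZ_0·tan(βl)

Z_in ≈ +j50.6 Ω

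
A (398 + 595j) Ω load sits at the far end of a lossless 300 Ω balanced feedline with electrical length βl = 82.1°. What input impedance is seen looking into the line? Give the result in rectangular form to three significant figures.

tan(βl) = tan(82.1°) = 7.21
Z_in = Z_0·(Z_L + jZ_0·tanβl)/(Z_0 + jZ_L·tanβl)
     = 300·(398 + j2760)/(-3990 + j2870)

Z_in ≈ 78.6 − j151 Ω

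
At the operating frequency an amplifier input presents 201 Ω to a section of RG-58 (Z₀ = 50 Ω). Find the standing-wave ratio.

Γ = (201 − 50)/(201 + 50) = 0.602
VSWR = (1 + 0.602)/(1 − 0.602)

VSWR ≈ 4.02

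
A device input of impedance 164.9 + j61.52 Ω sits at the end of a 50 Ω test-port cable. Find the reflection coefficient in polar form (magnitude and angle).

Γ = (Z_L − Z_0)/(Z_L + Z_0) = (114.9 + j61.52)/(214.9 + j61.52)
|Γ| = 130/224 = 0.583

Γ ≈ 0.583 ∠ 12.2°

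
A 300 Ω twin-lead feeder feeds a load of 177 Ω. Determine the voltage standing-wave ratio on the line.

Γ = (177 − 300)/(177 + 300) = -0.258
VSWR = (1 + 0.258)/(1 − 0.258)

VSWR ≈ 1.69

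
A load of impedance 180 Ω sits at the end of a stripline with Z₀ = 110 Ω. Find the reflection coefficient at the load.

Γ = (Z_L − Z_0)/(Z_L + Z_0) = (180 − 110)/(180 + 110) = 70/290

Γ = 0.241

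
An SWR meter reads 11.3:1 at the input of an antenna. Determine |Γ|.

|Γ| ≈ 0.837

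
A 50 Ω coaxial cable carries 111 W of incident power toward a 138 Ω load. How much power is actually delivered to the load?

Γ = (138 − 50)/(138 + 50) = 0.468
|Γ|² = 0.219
P_refl = |Γ|²·P_inc = 24.3 W, P_del = (1 − |Γ|²)·P_inc = 86.7 W

P_delivered ≈ 86.7 W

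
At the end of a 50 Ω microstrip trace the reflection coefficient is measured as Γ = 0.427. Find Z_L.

Z_L = Z_0·(1 + Γ)/(1 − Γ) = 50·(1.43)/(0.573)

Z_L ≈ 125 Ω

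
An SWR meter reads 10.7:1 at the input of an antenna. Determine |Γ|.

|Γ| = (S − 1)/(S + 1) = (10.7 − 1)/(10.7 + 1) = 9.7/11.7

|Γ| ≈ 0.829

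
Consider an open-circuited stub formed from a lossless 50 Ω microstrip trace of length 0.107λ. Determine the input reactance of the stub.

X_in ≈ -62.8 Ω (capacitive)

βl = 2π × 0.107 = 38.5°
tan(βl) = 0.796
For an open-circuited stub, Z_in = −jZ_0·cot(βl) = −jZ_0/tan(βl)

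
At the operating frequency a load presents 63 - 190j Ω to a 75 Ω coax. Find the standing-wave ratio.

Γ = (Z_L − Z_0)/(Z_L + Z_0) = (-12 − j190)/(138 − j190)
|Γ| = 190/235 = 0.811
VSWR = (1 + |Γ|)/(1 − |Γ|) = 1.81/0.189

VSWR ≈ 9.57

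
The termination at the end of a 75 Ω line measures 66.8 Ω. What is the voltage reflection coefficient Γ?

Γ = (Z_L − Z_0)/(Z_L + Z_0) = (66.8 − 75)/(66.8 + 75) = -8.2/141.8

Γ = -0.0578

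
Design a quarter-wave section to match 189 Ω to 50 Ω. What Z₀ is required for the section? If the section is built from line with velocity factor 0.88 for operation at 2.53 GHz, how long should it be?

Z_qwt = √(Z_0·R_L) = √(50 × 189) = √9450
λ = 0.88·c/f = 0.104 m, so l = λ/4 = 0.0261 m

Z_qwt ≈ 97.2 Ω; length ≈ 2.61 cm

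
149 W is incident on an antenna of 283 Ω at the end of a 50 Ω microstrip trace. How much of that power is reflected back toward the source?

P_reflected ≈ 72.9 W

Γ = (283 − 50)/(283 + 50) = 0.7
|Γ|² = 0.49
P_refl = |Γ|²·P_inc = 72.9 W, P_del = (1 − |Γ|²)·P_inc = 76.1 W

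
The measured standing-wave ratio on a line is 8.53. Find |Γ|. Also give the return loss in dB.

|Γ| ≈ 0.79; return loss ≈ 2.05 dB

|Γ| = (S − 1)/(S + 1) = (8.53 − 1)/(8.53 + 1) = 7.53/9.53
RL = −20·log₁₀|Γ| = −20·log₁₀(0.79)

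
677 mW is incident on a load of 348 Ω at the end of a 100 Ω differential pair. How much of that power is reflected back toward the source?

Γ = (348 − 100)/(348 + 100) = 0.554
|Γ|² = 0.306
P_refl = |Γ|²·P_inc = 207 mW, P_del = (1 − |Γ|²)·P_inc = 470 mW

P_reflected ≈ 207 mW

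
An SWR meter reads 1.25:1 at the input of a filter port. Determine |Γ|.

|Γ| ≈ 0.111

|Γ| = (S − 1)/(S + 1) = (1.25 − 1)/(1.25 + 1) = 0.25/2.25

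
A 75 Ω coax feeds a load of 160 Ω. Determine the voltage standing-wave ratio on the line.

VSWR ≈ 2.13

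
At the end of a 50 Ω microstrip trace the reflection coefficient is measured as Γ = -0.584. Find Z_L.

Z_L ≈ 13.1 Ω

Z_L = Z_0·(1 + Γ)/(1 − Γ) = 50·(0.416)/(1.58)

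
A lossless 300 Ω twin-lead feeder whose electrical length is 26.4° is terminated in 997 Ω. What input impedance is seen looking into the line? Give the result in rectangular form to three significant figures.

tan(βl) = tan(26.4°) = 0.496
Z_in = Z_0·(Z_L + jZ_0·tanβl)/(Z_0 + jZ_L·tanβl)
     = 300·(997 + j149)/(300 + j495)

Z_in ≈ 334 − j402 Ω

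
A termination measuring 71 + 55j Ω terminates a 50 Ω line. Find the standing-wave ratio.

VSWR ≈ 2.59

Γ = (Z_L − Z_0)/(Z_L + Z_0) = (21 + j55)/(121 + j55)
|Γ| = 58.9/133 = 0.443
VSWR = (1 + |Γ|)/(1 − |Γ|) = 1.44/0.557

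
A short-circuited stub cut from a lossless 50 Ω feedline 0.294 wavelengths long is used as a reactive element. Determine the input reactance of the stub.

βl = 2π × 0.294 = 106°
tan(βl) = -3.52
For a short-circuited stub, Z_in = jZ_0·tan(βl)

X_in ≈ -176 Ω (capacitive)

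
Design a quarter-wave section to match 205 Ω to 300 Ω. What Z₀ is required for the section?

Z_qwt ≈ 248 Ω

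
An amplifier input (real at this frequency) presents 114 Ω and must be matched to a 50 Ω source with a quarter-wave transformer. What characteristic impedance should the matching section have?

Z_qwt ≈ 75.5 Ω

Z_qwt = √(Z_0·R_L) = √(50 × 114) = √5700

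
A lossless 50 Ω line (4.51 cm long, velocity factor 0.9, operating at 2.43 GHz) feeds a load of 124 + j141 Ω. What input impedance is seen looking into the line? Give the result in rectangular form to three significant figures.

λ = v/f = 0.9·c / 2.43 GHz = 0.111 m
βl = 2π·l/λ = 2π × 0.406 = 146°
tan(βl) = tan(146°) = -0.671
Z_in = Z_0·(Z_L + jZ_0·tanβl)/(Z_0 + jZ_L·tanβl)
     = 50·(124 + j107)/(145 − j83.2)

Z_in ≈ 16.1 + j46.4 Ω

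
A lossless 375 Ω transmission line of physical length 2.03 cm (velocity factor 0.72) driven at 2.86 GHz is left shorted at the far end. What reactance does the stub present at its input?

λ = v/f = 0.72·c / 2.86 GHz = 0.0755 m
βl = 2π·l/λ = 2π × 0.269 = 96.8°
tan(βl) = -8.43
For a shorted stub, Z_in = jZ_0·tan(βl)

X_in ≈ -3160 Ω (capacitive)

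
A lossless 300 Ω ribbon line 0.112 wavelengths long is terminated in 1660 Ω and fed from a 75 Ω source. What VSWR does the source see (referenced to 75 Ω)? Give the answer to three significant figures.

VSWR ≈ 13.7

βl = 2π × 0.112 = 40.3°
tan(βl) = 0.849
Z_in = Z_0·(Z_L + jZ_0·tanβl)/(Z_0 + jZ_L·tanβl) = 124 − j327 Ω
Γ_s = (Z_in − Z_s)/(Z_in + Z_s) = (48.9 − j327)/(199 − j327), |Γ_s| = 0.864
VSWR = (1 + |Γ_s|)/(1 − |Γ_s|)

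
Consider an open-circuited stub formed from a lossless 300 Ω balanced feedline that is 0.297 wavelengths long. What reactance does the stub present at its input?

X_in ≈ 91.3 Ω (inductive)

βl = 2π × 0.297 = 107°
tan(βl) = -3.29
For an open-circuited stub, Z_in = −jZ_0·cot(βl) = −jZ_0/tan(βl)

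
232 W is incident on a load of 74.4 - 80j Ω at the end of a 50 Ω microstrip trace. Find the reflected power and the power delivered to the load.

P_reflected ≈ 74.2 W; P_delivered ≈ 158 W

|Γ| = |(24.4 − j80)/(124.4 − j80)| = 0.565
|Γ|² = 0.32
P_refl = |Γ|²·P_inc = 74.2 W, P_del = (1 − |Γ|²)·P_inc = 158 W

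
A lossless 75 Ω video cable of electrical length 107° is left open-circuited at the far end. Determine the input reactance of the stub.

X_in ≈ 22.9 Ω (inductive)

tan(βl) = -3.27
For an open-circuited stub, Z_in = −jZ_0·cot(βl) = −jZ_0/tan(βl)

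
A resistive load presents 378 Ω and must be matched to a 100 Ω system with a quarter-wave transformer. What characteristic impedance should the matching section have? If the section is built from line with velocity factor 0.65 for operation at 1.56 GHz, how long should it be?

Z_qwt ≈ 194 Ω; length ≈ 3.12 cm

Z_qwt = √(Z_0·R_L) = √(100 × 378) = √37800
λ = 0.65·c/f = 0.125 m, so l = λ/4 = 0.0312 m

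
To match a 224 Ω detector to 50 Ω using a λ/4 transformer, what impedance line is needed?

Z_qwt ≈ 106 Ω

Z_qwt = √(Z_0·R_L) = √(50 × 224) = √11200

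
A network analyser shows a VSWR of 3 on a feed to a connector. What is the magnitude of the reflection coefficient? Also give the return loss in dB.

|Γ| = (S − 1)/(S + 1) = (3 − 1)/(3 + 1) = 2/4
RL = −20·log₁₀|Γ| = −20·log₁₀(0.5)

|Γ| ≈ 0.5; return loss ≈ 6.02 dB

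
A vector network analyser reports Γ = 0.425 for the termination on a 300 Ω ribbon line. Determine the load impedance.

Z_L = Z_0·(1 + Γ)/(1 − Γ) = 300·(1.43)/(0.575)

Z_L ≈ 743 Ω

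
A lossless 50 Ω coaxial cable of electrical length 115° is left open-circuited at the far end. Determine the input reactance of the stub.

X_in ≈ 23.3 Ω (inductive)

tan(βl) = -2.14
For an open-circuited stub, Z_in = −jZ_0·cot(βl) = −jZ_0/tan(βl)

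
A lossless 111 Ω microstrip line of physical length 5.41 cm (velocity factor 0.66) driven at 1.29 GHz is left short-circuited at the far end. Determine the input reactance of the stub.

X_in ≈ -148 Ω (capacitive)

λ = v/f = 0.66·c / 1.29 GHz = 0.153 m
βl = 2π·l/λ = 2π × 0.352 = 127°
tan(βl) = -1.33
For a short-circuited stub, Z_in = jZ_0·tan(βl)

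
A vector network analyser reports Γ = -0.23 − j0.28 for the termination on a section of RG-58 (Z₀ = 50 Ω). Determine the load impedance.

Z_L ≈ 27.3 − j17.6 Ω

Z_L = Z_0·(1 + Γ)/(1 − Γ) = 50·(0.77 − j0.28)/(1.23 + j0.28)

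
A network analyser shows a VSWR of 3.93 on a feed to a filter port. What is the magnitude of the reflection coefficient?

|Γ| ≈ 0.594

|Γ| = (S − 1)/(S + 1) = (3.93 − 1)/(3.93 + 1) = 2.93/4.93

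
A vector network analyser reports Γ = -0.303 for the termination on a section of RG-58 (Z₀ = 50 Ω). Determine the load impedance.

Z_L = Z_0·(1 + Γ)/(1 − Γ) = 50·(0.697)/(1.3)

Z_L ≈ 26.7 Ω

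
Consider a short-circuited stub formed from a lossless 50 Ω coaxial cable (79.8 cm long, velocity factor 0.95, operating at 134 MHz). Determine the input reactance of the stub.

λ = v/f = 0.95·c / 134 MHz = 2.13 m
βl = 2π·l/λ = 2π × 0.375 = 135°
tan(βl) = -0.997
For a short-circuited stub, Z_in = jZ_0·tan(βl)

X_in ≈ -49.9 Ω (capacitive)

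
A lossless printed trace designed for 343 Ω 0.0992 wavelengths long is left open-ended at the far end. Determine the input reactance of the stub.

βl = 2π × 0.0992 = 35.7°
tan(βl) = 0.719
For an open-ended stub, Z_in = −jZ_0·cot(βl) = −jZ_0/tan(βl)

X_in ≈ -477 Ω (capacitive)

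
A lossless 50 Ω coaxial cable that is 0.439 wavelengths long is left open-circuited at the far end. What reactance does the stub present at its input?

βl = 2π × 0.439 = 158°
tan(βl) = -0.403
For an open-circuited stub, Z_in = −jZ_0·cot(βl) = −jZ_0/tan(βl)

X_in ≈ 124 Ω (inductive)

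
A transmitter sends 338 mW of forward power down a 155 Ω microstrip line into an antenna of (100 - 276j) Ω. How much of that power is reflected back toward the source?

P_reflected ≈ 190 mW

|Γ| = |(-55 − j276)/(255 − j276)| = 0.749
|Γ|² = 0.561
P_refl = |Γ|²·P_inc = 190 mW, P_del = (1 − |Γ|²)·P_inc = 148 mW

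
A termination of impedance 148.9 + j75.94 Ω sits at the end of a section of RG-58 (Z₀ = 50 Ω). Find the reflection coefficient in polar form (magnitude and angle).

Γ ≈ 0.586 ∠ 16.6°

Γ = (Z_L − Z_0)/(Z_L + Z_0) = (98.9 + j75.94)/(198.9 + j75.94)
|Γ| = 125/213 = 0.586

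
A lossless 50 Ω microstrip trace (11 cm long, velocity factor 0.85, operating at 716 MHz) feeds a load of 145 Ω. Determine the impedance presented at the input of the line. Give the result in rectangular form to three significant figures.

Z_in ≈ 19.5 + j16.8 Ω

λ = v/f = 0.85·c / 716 MHz = 0.356 m
βl = 2π·l/λ = 2π × 0.309 = 111°
tan(βl) = tan(111°) = -2.58
Z_in = Z_0·(Z_L + jZ_0·tanβl)/(Z_0 + jZ_L·tanβl)
     = 50·(145 − j129)/(50 − j374)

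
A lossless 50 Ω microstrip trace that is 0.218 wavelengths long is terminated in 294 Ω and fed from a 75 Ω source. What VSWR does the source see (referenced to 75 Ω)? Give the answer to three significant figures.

βl = 2π × 0.218 = 78.5°
tan(βl) = 4.91
Z_in = Z_0·(Z_L + jZ_0·tanβl)/(Z_0 + jZ_L·tanβl) = 8.85 − j9.88 Ω
Γ_s = (Z_in − Z_s)/(Z_in + Z_s) = (-66.2 − j9.88)/(83.8 − j9.88), |Γ_s| = 0.792
VSWR = (1 + |Γ_s|)/(1 − |Γ_s|)

VSWR ≈ 8.63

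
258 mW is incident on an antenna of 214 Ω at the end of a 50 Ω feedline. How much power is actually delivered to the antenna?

P_delivered ≈ 158 mW

Γ = (214 − 50)/(214 + 50) = 0.621
|Γ|² = 0.386
P_refl = |Γ|²·P_inc = 99.6 mW, P_del = (1 − |Γ|²)·P_inc = 158 mW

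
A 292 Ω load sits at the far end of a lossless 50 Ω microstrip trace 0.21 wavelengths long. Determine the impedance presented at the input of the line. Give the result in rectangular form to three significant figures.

βl = 2π × 0.21 = 75.6°
tan(βl) = tan(75.6°) = 3.89
Z_in = Z_0·(Z_L + jZ_0·tanβl)/(Z_0 + jZ_L·tanβl)
     = 50·(292 + j195)/(50 + j1140)

Z_in ≈ 9.11 − j12.4 Ω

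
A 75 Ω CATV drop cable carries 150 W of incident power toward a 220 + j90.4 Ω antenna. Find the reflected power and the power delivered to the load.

|Γ| = |(145 + j90.4)/(295 + j90.4)| = 0.554
|Γ|² = 0.307
P_refl = |Γ|²·P_inc = 46 W, P_del = (1 − |Γ|²)·P_inc = 104 W

P_reflected ≈ 46 W; P_delivered ≈ 104 W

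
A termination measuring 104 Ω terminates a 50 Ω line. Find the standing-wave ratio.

VSWR ≈ 2.08

Γ = (104 − 50)/(104 + 50) = 0.351
VSWR = (1 + 0.351)/(1 − 0.351)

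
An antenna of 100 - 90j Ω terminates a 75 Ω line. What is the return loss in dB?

Γ = (25 − j90)/(175 − j90), |Γ| = 0.475
RL = −20·log₁₀|Γ| = −20·log₁₀(0.475)

RL ≈ 6.47 dB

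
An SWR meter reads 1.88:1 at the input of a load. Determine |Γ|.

|Γ| ≈ 0.306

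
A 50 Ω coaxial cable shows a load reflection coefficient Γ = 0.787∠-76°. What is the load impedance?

Z_L = Z_0·(1 + Γ)/(1 − Γ) = 50·(1.19 − j0.764)/(0.81 + j0.764)

Z_L ≈ 15.4 − j61.7 Ω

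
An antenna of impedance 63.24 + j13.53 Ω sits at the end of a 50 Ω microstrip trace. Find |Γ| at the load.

|Γ| ≈ 0.166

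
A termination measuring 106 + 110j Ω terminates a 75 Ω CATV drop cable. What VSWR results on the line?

Γ = (Z_L − Z_0)/(Z_L + Z_0) = (31 + j110)/(181 + j110)
|Γ| = 114/212 = 0.54
VSWR = (1 + |Γ|)/(1 − |Γ|) = 1.54/0.46

VSWR ≈ 3.34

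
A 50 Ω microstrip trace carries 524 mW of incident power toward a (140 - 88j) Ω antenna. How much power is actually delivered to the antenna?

P_delivered ≈ 335 mW

|Γ| = |(90 − j88)/(190 − j88)| = 0.601
|Γ|² = 0.361
P_refl = |Γ|²·P_inc = 189 mW, P_del = (1 − |Γ|²)·P_inc = 335 mW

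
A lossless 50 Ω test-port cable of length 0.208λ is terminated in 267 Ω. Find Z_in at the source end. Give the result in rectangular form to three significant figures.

Z_in ≈ 10 − j13 Ω

βl = 2π × 0.208 = 74.9°
tan(βl) = tan(74.9°) = 3.7
Z_in = Z_0·(Z_L + jZ_0·tanβl)/(Z_0 + jZ_L·tanβl)
     = 50·(267 + j185)/(50 + j988)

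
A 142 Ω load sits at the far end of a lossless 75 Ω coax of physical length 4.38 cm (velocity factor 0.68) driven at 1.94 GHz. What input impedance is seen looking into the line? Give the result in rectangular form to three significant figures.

λ = v/f = 0.68·c / 1.94 GHz = 0.105 m
βl = 2π·l/λ = 2π × 0.417 = 150°
tan(βl) = tan(150°) = -0.579
Z_in = Z_0·(Z_L + jZ_0·tanβl)/(Z_0 + jZ_L·tanβl)
     = 75·(142 − j43.4)/(75 − j82.1)

Z_in ≈ 86.2 + j51 Ω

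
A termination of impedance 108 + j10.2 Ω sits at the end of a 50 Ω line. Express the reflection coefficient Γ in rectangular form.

Γ ≈ 0.37 + j0.0407

Γ = (Z_L − Z_0)/(Z_L + Z_0) = (58 + j10.2)/(158 + j10.2)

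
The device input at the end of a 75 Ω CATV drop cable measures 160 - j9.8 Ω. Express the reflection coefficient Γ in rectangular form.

Γ ≈ 0.363 − j0.0266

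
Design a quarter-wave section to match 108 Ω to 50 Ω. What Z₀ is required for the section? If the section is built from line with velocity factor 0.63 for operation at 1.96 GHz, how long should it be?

Z_qwt = √(Z_0·R_L) = √(50 × 108) = √5400
λ = 0.63·c/f = 0.0964 m, so l = λ/4 = 0.0241 m

Z_qwt ≈ 73.5 Ω; length ≈ 2.41 cm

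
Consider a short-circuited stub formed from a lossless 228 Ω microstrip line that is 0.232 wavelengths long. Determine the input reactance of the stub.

X_in ≈ 2010 Ω (inductive)

βl = 2π × 0.232 = 83.5°
tan(βl) = 8.8
For a short-circuited stub, Z_in = jZ_0·tan(βl)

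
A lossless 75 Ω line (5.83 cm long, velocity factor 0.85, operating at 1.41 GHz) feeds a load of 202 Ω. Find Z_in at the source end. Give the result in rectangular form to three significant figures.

Z_in ≈ 33.4 + j30.6 Ω

λ = v/f = 0.85·c / 1.41 GHz = 0.181 m
βl = 2π·l/λ = 2π × 0.322 = 116°
tan(βl) = tan(116°) = -2.05
Z_in = Z_0·(Z_L + jZ_0·tanβl)/(Z_0 + jZ_L·tanβl)
     = 75·(202 − j153)/(75 − j413)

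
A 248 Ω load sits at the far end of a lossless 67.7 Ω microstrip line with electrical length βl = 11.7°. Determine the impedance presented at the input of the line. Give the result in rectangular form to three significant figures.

tan(βl) = tan(11.7°) = 0.207
Z_in = Z_0·(Z_L + jZ_0·tanβl)/(Z_0 + jZ_L·tanβl)
     = 67.7·(248 + j14)/(67.7 + j51.4)

Z_in ≈ 164 − j111 Ω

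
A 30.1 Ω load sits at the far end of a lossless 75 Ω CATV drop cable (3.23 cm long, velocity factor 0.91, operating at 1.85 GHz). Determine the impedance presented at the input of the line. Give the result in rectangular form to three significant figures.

Z_in ≈ 156 + j62.2 Ω

λ = v/f = 0.91·c / 1.85 GHz = 0.148 m
βl = 2π·l/λ = 2π × 0.219 = 78.8°
tan(βl) = tan(78.8°) = 5.05
Z_in = Z_0·(Z_L + jZ_0·tanβl)/(Z_0 + jZ_L·tanβl)
     = 75·(30.1 + j379)/(75 + j152)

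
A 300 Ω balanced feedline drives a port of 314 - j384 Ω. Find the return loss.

RL ≈ 5.5 dB

Γ = (14 − j384)/(614 − j384), |Γ| = 0.531
RL = −20·log₁₀|Γ| = −20·log₁₀(0.531)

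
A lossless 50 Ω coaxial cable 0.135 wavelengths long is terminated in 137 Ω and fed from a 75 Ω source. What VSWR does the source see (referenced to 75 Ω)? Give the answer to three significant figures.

βl = 2π × 0.135 = 48.6°
tan(βl) = 1.13
Z_in = Z_0·(Z_L + jZ_0·tanβl)/(Z_0 + jZ_L·tanβl) = 29.4 − j34.6 Ω
Γ_s = (Z_in − Z_s)/(Z_in + Z_s) = (-45.6 − j34.6)/(104 − j34.6), |Γ_s| = 0.521
VSWR = (1 + |Γ_s|)/(1 − |Γ_s|)

VSWR ≈ 3.17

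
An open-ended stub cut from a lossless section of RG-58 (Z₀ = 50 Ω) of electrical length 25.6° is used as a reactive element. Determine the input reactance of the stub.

tan(βl) = 0.479
For an open-ended stub, Z_in = −jZ_0·cot(βl) = −jZ_0/tan(βl)

X_in ≈ -104 Ω (capacitive)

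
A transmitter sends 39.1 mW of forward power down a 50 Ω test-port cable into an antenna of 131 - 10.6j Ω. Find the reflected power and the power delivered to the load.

P_reflected ≈ 7.94 mW; P_delivered ≈ 31.2 mW

|Γ| = |(81 − j10.6)/(181 − j10.6)| = 0.451
|Γ|² = 0.203
P_refl = |Γ|²·P_inc = 7.94 mW, P_del = (1 − |Γ|²)·P_inc = 31.2 mW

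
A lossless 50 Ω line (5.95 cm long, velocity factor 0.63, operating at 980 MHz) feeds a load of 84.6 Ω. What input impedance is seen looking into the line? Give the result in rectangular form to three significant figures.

λ = v/f = 0.63·c / 980 MHz = 0.193 m
βl = 2π·l/λ = 2π × 0.309 = 111°
tan(βl) = tan(111°) = -2.6
Z_in = Z_0·(Z_L + jZ_0·tanβl)/(Z_0 + jZ_L·tanβl)
     = 50·(84.6 − j130)/(50 − j220)

Z_in ≈ 32.3 + j11.9 Ω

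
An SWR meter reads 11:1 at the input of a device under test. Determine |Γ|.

|Γ| = (S − 1)/(S + 1) = (11 − 1)/(11 + 1) = 10/12

|Γ| ≈ 0.833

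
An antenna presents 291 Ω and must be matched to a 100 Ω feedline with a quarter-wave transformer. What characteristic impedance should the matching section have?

Z_qwt = √(Z_0·R_L) = √(100 × 291) = √29100

Z_qwt ≈ 171 Ω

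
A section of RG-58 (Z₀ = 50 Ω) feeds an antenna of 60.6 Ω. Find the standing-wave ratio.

VSWR ≈ 1.21

For a purely resistive load, VSWR = R_L/Z_0 or Z_0/R_L (whichever > 1) = 60.6/50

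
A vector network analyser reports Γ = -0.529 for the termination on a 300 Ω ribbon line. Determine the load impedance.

Z_L ≈ 92.4 Ω

Z_L = Z_0·(1 + Γ)/(1 − Γ) = 300·(0.471)/(1.53)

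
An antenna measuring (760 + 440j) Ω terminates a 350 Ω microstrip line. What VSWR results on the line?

VSWR ≈ 3.03

Γ = (Z_L − Z_0)/(Z_L + Z_0) = (410 + j440)/(1110 + j440)
|Γ| = 601/1190 = 0.504
VSWR = (1 + |Γ|)/(1 − |Γ|) = 1.5/0.496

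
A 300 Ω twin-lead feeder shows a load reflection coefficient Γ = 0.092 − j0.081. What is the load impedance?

Z_L ≈ 356 − j58.5 Ω

Z_L = Z_0·(1 + Γ)/(1 − Γ) = 300·(1.09 − j0.081)/(0.908 + j0.081)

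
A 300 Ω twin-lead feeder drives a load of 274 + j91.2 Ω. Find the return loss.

Γ = (-26 + j91.2)/(574 + j91.2), |Γ| = 0.163
RL = −20·log₁₀|Γ| = −20·log₁₀(0.163)

RL ≈ 15.7 dB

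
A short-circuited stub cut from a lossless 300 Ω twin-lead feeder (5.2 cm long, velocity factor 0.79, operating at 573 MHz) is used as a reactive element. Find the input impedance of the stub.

Z_in ≈ +j303 Ω

λ = v/f = 0.79·c / 573 MHz = 0.414 m
βl = 2π·l/λ = 2π × 0.126 = 45.3°
tan(βl) = 1.01
For a short-circuited stub, Z_in = jZ_0·tan(βl)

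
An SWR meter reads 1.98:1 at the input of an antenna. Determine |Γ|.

|Γ| = (S − 1)/(S + 1) = (1.98 − 1)/(1.98 + 1) = 0.98/2.98

|Γ| ≈ 0.329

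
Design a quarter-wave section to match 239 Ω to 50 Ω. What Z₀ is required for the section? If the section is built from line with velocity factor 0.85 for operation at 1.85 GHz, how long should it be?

Z_qwt = √(Z_0·R_L) = √(50 × 239) = √11950
λ = 0.85·c/f = 0.138 m, so l = λ/4 = 0.0345 m

Z_qwt ≈ 109 Ω; length ≈ 3.45 cm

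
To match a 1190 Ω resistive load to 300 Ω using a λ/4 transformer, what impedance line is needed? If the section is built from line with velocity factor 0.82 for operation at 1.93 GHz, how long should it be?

Z_qwt = √(Z_0·R_L) = √(300 × 1190) = √357000
λ = 0.82·c/f = 0.127 m, so l = λ/4 = 0.0319 m

Z_qwt ≈ 597 Ω; length ≈ 3.19 cm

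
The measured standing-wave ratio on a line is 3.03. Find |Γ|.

|Γ| = (S − 1)/(S + 1) = (3.03 − 1)/(3.03 + 1) = 2.03/4.03

|Γ| ≈ 0.504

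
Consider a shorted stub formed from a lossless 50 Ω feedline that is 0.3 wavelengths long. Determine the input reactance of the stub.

βl = 2π × 0.3 = 108°
tan(βl) = -3.08
For a shorted stub, Z_in = jZ_0·tan(βl)

X_in ≈ -154 Ω (capacitive)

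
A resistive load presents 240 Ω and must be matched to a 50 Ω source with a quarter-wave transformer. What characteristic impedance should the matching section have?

Z_qwt ≈ 110 Ω

Z_qwt = √(Z_0·R_L) = √(50 × 240) = √12000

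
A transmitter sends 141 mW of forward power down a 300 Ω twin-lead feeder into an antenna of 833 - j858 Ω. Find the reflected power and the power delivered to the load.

|Γ| = |(533 − j858)/(1133 − j858)| = 0.711
|Γ|² = 0.505
P_refl = |Γ|²·P_inc = 71.2 mW, P_del = (1 − |Γ|²)·P_inc = 69.8 mW

P_reflected ≈ 71.2 mW; P_delivered ≈ 69.8 mW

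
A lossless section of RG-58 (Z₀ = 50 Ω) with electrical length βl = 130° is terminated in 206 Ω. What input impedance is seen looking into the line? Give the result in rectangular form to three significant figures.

tan(βl) = tan(130°) = -1.19
Z_in = Z_0·(Z_L + jZ_0·tanβl)/(Z_0 + jZ_L·tanβl)
     = 50·(206 − j59.6)/(50 − j246)

Z_in ≈ 19.9 + j37.9 Ω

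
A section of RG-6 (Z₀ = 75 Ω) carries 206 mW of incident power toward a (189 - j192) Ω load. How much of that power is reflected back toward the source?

|Γ| = |(114 − j192)/(264 − j192)| = 0.684
|Γ|² = 0.468
P_refl = |Γ|²·P_inc = 96.4 mW, P_del = (1 − |Γ|²)·P_inc = 110 mW

P_reflected ≈ 96.4 mW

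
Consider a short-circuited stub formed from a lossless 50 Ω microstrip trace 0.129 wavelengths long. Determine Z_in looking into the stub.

Z_in ≈ +j52.6 Ω

βl = 2π × 0.129 = 46.4°
tan(βl) = 1.05
For a short-circuited stub, Z_in = jZ_0·tan(βl)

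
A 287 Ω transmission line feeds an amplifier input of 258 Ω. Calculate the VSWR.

Γ = (258 − 287)/(258 + 287) = -0.0532
VSWR = (1 + 0.0532)/(1 − 0.0532)

VSWR ≈ 1.11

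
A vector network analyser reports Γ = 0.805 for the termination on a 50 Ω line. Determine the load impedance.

Z_L = Z_0·(1 + Γ)/(1 − Γ) = 50·(1.81)/(0.195)

Z_L ≈ 463 Ω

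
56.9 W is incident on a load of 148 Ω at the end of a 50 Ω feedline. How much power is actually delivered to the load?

Γ = (148 − 50)/(148 + 50) = 0.495
|Γ|² = 0.245
P_refl = |Γ|²·P_inc = 13.9 W, P_del = (1 − |Γ|²)·P_inc = 43 W

P_delivered ≈ 43 W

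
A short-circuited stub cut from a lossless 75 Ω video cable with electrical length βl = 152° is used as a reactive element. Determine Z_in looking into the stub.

tan(βl) = -0.532
For a short-circuited stub, Z_in = jZ_0·tan(βl)

Z_in ≈ −j39.9 Ω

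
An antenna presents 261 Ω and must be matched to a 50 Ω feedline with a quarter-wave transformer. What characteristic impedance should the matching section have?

Z_qwt = √(Z_0·R_L) = √(50 × 261) = √13050

Z_qwt ≈ 114 Ω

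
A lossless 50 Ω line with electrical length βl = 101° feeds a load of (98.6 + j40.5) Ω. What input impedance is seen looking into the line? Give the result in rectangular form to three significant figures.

Z_in ≈ 20.9 − j0.922 Ω

tan(βl) = tan(101°) = -5.14
Z_in = Z_0·(Z_L + jZ_0·tanβl)/(Z_0 + jZ_L·tanβl)
     = 50·(98.6 − j217)/(258 − j507)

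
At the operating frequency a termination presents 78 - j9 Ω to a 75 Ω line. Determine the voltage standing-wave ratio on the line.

Γ = (Z_L − Z_0)/(Z_L + Z_0) = (3 − j9)/(153 − j9)
|Γ| = 9.49/153 = 0.0619
VSWR = (1 + |Γ|)/(1 − |Γ|) = 1.06/0.938

VSWR ≈ 1.13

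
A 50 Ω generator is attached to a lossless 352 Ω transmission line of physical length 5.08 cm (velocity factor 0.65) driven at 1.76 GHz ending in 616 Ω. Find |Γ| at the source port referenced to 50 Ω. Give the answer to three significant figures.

λ = v/f = 0.65·c / 1.76 GHz = 0.111 m
βl = 2π·l/λ = 2π × 0.459 = 165°
tan(βl) = -0.267
Z_in = Z_0·(Z_L + jZ_0·tanβl)/(Z_0 + jZ_L·tanβl) = 542 + j159 Ω
Γ_s = (Z_in − Z_s)/(Z_in + Z_s) = (492 + j159)/(592 + j159), |Γ_s| = 0.843

|Γ| ≈ 0.843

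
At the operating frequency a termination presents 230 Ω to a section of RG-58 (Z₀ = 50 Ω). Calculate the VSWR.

VSWR ≈ 4.6

Γ = (230 − 50)/(230 + 50) = 0.643
VSWR = (1 + 0.643)/(1 − 0.643)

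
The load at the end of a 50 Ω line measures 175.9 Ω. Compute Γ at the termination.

Γ = 0.557

Γ = (Z_L − Z_0)/(Z_L + Z_0) = (175.9 − 50)/(175.9 + 50) = 125.9/225.9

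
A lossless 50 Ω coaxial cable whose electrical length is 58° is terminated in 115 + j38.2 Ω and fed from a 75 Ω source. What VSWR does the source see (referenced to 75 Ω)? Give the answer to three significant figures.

VSWR ≈ 3.05

tan(βl) = 1.6
Z_in = Z_0·(Z_L + jZ_0·tanβl)/(Z_0 + jZ_L·tanβl) = 30.1 − j33.1 Ω
Γ_s = (Z_in − Z_s)/(Z_in + Z_s) = (-44.9 − j33.1)/(105 − j33.1), |Γ_s| = 0.506
VSWR = (1 + |Γ_s|)/(1 − |Γ_s|)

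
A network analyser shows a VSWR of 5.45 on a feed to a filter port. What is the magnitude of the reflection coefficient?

|Γ| = (S − 1)/(S + 1) = (5.45 − 1)/(5.45 + 1) = 4.45/6.45

|Γ| ≈ 0.69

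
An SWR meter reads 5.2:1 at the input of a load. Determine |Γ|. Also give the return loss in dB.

|Γ| ≈ 0.677; return loss ≈ 3.38 dB

|Γ| = (S − 1)/(S + 1) = (5.2 − 1)/(5.2 + 1) = 4.2/6.2
RL = −20·log₁₀|Γ| = −20·log₁₀(0.677)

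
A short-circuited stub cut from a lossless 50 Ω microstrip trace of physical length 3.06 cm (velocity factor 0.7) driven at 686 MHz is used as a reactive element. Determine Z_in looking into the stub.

λ = v/f = 0.7·c / 686 MHz = 0.306 m
βl = 2π·l/λ = 2π × 0.1 = 36°
tan(βl) = 0.726
For a short-circuited stub, Z_in = jZ_0·tan(βl)

Z_in ≈ +j36.3 Ω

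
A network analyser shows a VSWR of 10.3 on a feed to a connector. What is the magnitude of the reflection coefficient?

|Γ| ≈ 0.823

|Γ| = (S − 1)/(S + 1) = (10.3 − 1)/(10.3 + 1) = 9.3/11.3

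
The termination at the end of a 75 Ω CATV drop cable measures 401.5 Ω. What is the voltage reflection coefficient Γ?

Γ = 0.685

Γ = (Z_L − Z_0)/(Z_L + Z_0) = (401.5 − 75)/(401.5 + 75) = 326.5/476.5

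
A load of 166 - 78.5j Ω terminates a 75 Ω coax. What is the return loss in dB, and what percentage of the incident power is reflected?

Γ = (91 − j78.5)/(241 − j78.5), |Γ| = 0.474
RL = −20·log₁₀(0.474) = 6.48 dB
P_refl/P_inc = |Γ|² = 0.225

RL ≈ 6.48 dB; 22.5% of incident power reflected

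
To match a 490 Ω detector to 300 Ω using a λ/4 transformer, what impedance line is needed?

Z_qwt = √(Z_0·R_L) = √(300 × 490) = √147000

Z_qwt ≈ 383 Ω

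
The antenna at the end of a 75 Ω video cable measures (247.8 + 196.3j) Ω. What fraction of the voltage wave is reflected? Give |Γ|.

Γ = (Z_L − Z_0)/(Z_L + Z_0) = (172.8 + j196.3)/(322.8 + j196.3)
|Γ| = 262/378

|Γ| ≈ 0.692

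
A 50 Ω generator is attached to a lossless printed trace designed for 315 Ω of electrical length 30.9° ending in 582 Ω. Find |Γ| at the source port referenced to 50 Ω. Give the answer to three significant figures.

tan(βl) = 0.598
Z_in = Z_0·(Z_L + jZ_0·tanβl)/(Z_0 + jZ_L·tanβl) = 356 − j205 Ω
Γ_s = (Z_in − Z_s)/(Z_in + Z_s) = (306 − j205)/(406 − j205), |Γ_s| = 0.81

|Γ| ≈ 0.81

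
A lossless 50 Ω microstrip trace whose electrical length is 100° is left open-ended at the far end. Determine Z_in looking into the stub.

Z_in ≈ +j8.82 Ω

tan(βl) = -5.67
For an open-ended stub, Z_in = −jZ_0·cot(βl) = −jZ_0/tan(βl)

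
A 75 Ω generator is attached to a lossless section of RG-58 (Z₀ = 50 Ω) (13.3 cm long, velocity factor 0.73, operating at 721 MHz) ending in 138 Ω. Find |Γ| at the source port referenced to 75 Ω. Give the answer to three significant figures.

λ = v/f = 0.73·c / 721 MHz = 0.304 m
βl = 2π·l/λ = 2π × 0.438 = 158°
tan(βl) = -0.412
Z_in = Z_0·(Z_L + jZ_0·tanβl)/(Z_0 + jZ_L·tanβl) = 70.5 + j59.5 Ω
Γ_s = (Z_in − Z_s)/(Z_in + Z_s) = (-4.53 + j59.5)/(145 + j59.5), |Γ_s| = 0.379

|Γ| ≈ 0.379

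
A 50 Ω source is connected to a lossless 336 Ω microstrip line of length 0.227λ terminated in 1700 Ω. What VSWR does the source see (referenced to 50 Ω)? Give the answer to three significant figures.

VSWR ≈ 2.31

βl = 2π × 0.227 = 81.7°
tan(βl) = 6.87
Z_in = Z_0·(Z_L + jZ_0·tanβl)/(Z_0 + jZ_L·tanβl) = 67.8 − j46.9 Ω
Γ_s = (Z_in − Z_s)/(Z_in + Z_s) = (17.8 − j46.9)/(118 − j46.9), |Γ_s| = 0.396
VSWR = (1 + |Γ_s|)/(1 − |Γ_s|)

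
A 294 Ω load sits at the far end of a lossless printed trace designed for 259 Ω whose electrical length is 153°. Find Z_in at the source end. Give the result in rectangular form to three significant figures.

Z_in ≈ 277 + j28.5 Ω

tan(βl) = tan(153°) = -0.51
Z_in = Z_0·(Z_L + jZ_0·tanβl)/(Z_0 + jZ_L·tanβl)
     = 259·(294 − j132)/(259 − j150)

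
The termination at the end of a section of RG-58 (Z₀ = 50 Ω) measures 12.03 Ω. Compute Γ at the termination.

Γ = (Z_L − Z_0)/(Z_L + Z_0) = (12.03 − 50)/(12.03 + 50) = -37.97/62.03

Γ = -0.612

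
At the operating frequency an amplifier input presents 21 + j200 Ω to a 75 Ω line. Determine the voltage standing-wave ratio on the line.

VSWR ≈ 29.2

Γ = (Z_L − Z_0)/(Z_L + Z_0) = (-54 + j200)/(96 + j200)
|Γ| = 207/222 = 0.934
VSWR = (1 + |Γ|)/(1 − |Γ|) = 1.93/0.0662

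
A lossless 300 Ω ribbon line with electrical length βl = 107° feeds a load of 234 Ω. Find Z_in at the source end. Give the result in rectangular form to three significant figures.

Z_in ≈ 365 − j51.2 Ω

tan(βl) = tan(107°) = -3.27
Z_in = Z_0·(Z_L + jZ_0·tanβl)/(Z_0 + jZ_L·tanβl)
     = 300·(234 − j981)/(300 − j765)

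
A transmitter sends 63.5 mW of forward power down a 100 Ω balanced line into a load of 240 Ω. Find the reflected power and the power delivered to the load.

Γ = (240 − 100)/(240 + 100) = 0.412
|Γ|² = 0.17
P_refl = |Γ|²·P_inc = 10.8 mW, P_del = (1 − |Γ|²)·P_inc = 52.7 mW

P_reflected ≈ 10.8 mW; P_delivered ≈ 52.7 mW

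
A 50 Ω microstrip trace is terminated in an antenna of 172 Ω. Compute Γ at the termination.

Γ = 0.55

Γ = (Z_L − Z_0)/(Z_L + Z_0) = (172 − 50)/(172 + 50) = 122/222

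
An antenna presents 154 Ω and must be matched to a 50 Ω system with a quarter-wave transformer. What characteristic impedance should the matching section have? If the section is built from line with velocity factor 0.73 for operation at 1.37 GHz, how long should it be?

Z_qwt = √(Z_0·R_L) = √(50 × 154) = √7700
λ = 0.73·c/f = 0.16 m, so l = λ/4 = 0.04 m

Z_qwt ≈ 87.7 Ω; length ≈ 4 cm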